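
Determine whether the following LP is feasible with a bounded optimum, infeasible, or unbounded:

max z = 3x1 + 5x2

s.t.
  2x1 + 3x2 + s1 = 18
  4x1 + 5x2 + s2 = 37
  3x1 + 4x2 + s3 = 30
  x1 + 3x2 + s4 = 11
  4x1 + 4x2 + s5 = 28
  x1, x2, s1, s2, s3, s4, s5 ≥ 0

Feasible with a bounded optimal solution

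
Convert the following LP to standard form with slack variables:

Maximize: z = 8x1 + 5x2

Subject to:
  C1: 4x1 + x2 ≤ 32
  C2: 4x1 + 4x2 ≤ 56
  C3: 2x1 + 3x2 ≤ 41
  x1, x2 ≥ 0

max z = 8x1 + 5x2

s.t.
  4x1 + x2 + s1 = 32
  4x1 + 4x2 + s2 = 56
  2x1 + 3x2 + s3 = 41
  x1, x2, s1, s2, s3 ≥ 0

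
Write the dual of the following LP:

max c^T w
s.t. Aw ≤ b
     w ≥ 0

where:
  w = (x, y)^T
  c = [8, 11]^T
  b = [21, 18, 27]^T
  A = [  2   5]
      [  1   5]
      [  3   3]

Primal max cᵀx s.t. Ax ≤ b, x ≥ 0  →  Dual min bᵀy s.t. Aᵀy ≥ c, y ≥ 0.

Minimize: z = 21y1 + 18y2 + 27y3

Subject to:
  2y1 + y2 + 3y3 ≥ 8
  5y1 + 5y2 + 3y3 ≥ 11
  y1, y2, y3 ≥ 0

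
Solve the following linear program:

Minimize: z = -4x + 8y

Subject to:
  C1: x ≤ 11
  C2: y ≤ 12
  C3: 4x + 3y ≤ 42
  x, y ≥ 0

Evaluate the objective at each vertex of the feasible region:
  z(0, 0) = 0
  z(10.5, 0) = -42  ←
  z(1.5, 12) = 90
  z(0, 12) = 96
The minimum is at x = 10.5, y = 0.

x = 10.5, y = 0, z = -42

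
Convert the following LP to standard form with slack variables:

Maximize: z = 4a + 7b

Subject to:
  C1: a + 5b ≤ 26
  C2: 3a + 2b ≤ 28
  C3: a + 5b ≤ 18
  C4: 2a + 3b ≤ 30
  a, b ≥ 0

max z = 4a + 7b

s.t.
  a + 5b + s1 = 26
  3a + 2b + s2 = 28
  a + 5b + s3 = 18
  2a + 3b + s4 = 30
  a, b, s1, s2, s3, s4 ≥ 0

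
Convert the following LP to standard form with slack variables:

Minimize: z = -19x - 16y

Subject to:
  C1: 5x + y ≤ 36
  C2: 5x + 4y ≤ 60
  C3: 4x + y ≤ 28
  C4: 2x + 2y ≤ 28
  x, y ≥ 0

min z = -19x - 16y

s.t.
  5x + y + s1 = 36
  5x + 4y + s2 = 60
  4x + y + s3 = 28
  2x + 2y + s4 = 28
  x, y, s1, s2, s3, s4 ≥ 0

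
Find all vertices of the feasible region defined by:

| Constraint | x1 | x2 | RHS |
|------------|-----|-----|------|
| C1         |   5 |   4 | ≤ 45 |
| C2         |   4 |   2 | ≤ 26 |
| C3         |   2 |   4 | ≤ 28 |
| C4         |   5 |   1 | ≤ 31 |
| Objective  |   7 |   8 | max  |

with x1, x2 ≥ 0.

(0, 0), (6.2, 0), (6, 1), (4, 5), (0, 7)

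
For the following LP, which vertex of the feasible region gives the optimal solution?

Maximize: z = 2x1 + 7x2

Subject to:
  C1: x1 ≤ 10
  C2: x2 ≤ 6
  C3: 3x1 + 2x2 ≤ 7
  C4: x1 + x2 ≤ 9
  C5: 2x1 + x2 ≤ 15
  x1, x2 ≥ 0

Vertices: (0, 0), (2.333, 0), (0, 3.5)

Evaluate the objective at each vertex of the feasible region:
  z(0, 0) = 0
  z(2.333, 0) = 4.667
  z(0, 3.5) = 24.5  ←
The maximum is at x1 = 0, x2 = 3.5.

(0, 3.5)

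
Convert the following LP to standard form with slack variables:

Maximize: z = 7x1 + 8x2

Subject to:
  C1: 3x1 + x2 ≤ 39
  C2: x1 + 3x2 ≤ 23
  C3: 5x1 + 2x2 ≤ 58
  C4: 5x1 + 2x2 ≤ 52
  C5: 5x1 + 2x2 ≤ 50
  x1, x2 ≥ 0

max z = 7x1 + 8x2

s.t.
  3x1 + x2 + s1 = 39
  x1 + 3x2 + s2 = 23
  5x1 + 2x2 + s3 = 58
  5x1 + 2x2 + s4 = 52
  5x1 + 2x2 + s5 = 50
  x1, x2, s1, s2, s3, s4, s5 ≥ 0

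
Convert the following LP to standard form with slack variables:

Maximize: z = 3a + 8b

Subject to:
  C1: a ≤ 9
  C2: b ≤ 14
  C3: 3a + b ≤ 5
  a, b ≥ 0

max z = 3a + 8b

s.t.
  a + s1 = 9
  b + s2 = 14
  3a + b + s3 = 5
  a, b, s1, s2, s3 ≥ 0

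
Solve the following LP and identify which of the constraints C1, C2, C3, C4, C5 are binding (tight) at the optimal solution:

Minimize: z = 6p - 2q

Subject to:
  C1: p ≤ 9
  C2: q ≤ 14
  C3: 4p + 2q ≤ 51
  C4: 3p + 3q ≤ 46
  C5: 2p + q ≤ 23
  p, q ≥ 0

At p = 0, q = 14, compute slack b - a·x for each constraint:
  C1: 9 − 0 = 9  (slack)
  C2: 14 − 14 = 0  (binding)
  C3: 51 − 28 = 23  (slack)
  C4: 46 − 42 = 4  (slack)
  C5: 23 − 14 = 9  (slack)

Optimal: p = 0, q = 14
Binding: C2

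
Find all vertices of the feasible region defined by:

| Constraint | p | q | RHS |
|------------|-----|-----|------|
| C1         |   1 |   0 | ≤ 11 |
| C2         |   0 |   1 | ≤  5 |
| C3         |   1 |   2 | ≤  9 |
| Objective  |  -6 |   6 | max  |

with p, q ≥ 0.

(0, 0), (9, 0), (0, 4.5)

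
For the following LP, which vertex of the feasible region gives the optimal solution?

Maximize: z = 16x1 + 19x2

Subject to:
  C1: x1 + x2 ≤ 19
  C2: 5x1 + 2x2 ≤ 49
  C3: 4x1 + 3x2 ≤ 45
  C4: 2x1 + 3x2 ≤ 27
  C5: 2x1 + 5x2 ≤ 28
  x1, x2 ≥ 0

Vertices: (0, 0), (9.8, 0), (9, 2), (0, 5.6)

Evaluate the objective at each vertex of the feasible region:
  z(0, 0) = 0
  z(9.8, 0) = 156.8
  z(9, 2) = 182  ←
  z(0, 5.6) = 106.4
The maximum is at x1 = 9, x2 = 2.

(9, 2)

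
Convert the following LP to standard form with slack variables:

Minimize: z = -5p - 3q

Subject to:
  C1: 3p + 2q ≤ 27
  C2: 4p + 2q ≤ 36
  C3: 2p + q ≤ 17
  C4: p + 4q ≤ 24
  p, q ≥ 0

min z = -5p - 3q

s.t.
  3p + 2q + s1 = 27
  4p + 2q + s2 = 36
  2p + q + s3 = 17
  p + 4q + s4 = 24
  p, q, s1, s2, s3, s4 ≥ 0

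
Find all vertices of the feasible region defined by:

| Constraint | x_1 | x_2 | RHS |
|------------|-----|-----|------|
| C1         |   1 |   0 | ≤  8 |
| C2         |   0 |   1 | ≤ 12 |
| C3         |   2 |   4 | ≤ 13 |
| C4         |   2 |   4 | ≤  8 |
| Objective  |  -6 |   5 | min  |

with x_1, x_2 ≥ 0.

(0, 0), (4, 0), (0, 2)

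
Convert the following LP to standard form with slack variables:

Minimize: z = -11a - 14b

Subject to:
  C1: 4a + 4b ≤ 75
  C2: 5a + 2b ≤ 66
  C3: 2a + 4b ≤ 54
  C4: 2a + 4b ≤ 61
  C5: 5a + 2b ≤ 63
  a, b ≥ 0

min z = -11a - 14b

s.t.
  4a + 4b + s1 = 75
  5a + 2b + s2 = 66
  2a + 4b + s3 = 54
  2a + 4b + s4 = 61
  5a + 2b + s5 = 63
  a, b, s1, s2, s3, s4, s5 ≥ 0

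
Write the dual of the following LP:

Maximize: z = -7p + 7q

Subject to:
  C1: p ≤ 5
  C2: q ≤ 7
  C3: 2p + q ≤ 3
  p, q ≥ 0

Primal max cᵀx s.t. Ax ≤ b, x ≥ 0  →  Dual min bᵀy s.t. Aᵀy ≥ c, y ≥ 0.

Minimize: z = 5y1 + 7y2 + 3y3

Subject to:
  y1 + 2y3 ≥ -7
  y2 + y3 ≥ 7
  y1, y2, y3 ≥ 0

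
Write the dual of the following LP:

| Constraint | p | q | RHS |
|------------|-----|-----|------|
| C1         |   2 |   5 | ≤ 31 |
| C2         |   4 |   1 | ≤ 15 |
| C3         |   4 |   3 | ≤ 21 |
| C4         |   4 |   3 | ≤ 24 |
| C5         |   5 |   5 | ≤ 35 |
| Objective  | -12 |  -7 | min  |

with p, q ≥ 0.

Primal min cᵀx s.t. Ax ≤ b, x ≥ 0  →  Dual max −bᵀy s.t. Aᵀy ≥ −c, y ≥ 0.

Maximize: z = -31y1 - 15y2 - 21y3 - 24y4 - 35y5

Subject to:
  2y1 + 4y2 + 4y3 + 4y4 + 5y5 ≥ 12
  5y1 + y2 + 3y3 + 3y4 + 5y5 ≥ 7
  y1, y2, y3, y4, y5 ≥ 0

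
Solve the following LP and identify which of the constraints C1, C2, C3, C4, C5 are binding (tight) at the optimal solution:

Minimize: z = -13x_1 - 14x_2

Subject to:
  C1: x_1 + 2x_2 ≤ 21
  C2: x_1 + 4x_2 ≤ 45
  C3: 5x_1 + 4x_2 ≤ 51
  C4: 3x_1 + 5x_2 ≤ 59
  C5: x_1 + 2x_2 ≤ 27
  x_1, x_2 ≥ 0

At x_1 = 3, x_2 = 9, compute slack b - a·x for each constraint:
  C1: 21 − 21 = 0  (binding)
  C2: 45 − 39 = 6  (slack)
  C3: 51 − 51 = 0  (binding)
  C4: 59 − 54 = 5  (slack)
  C5: 27 − 21 = 6  (slack)

Optimal: x_1 = 3, x_2 = 9
Binding: C1, C3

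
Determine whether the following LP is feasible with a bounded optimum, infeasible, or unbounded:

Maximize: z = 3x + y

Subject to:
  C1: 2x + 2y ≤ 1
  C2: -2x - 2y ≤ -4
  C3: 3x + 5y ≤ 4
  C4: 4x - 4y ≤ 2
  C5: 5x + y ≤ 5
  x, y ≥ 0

Infeasible (no feasible solution exists)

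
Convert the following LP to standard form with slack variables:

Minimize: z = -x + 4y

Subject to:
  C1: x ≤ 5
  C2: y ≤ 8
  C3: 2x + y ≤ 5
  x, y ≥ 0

min z = -x + 4y

s.t.
  x + s1 = 5
  y + s2 = 8
  2x + y + s3 = 5
  x, y, s1, s2, s3 ≥ 0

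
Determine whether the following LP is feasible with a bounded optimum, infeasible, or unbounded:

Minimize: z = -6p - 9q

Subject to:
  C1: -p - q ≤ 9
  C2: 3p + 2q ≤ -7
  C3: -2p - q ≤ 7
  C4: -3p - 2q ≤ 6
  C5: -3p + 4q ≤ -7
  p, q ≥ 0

Infeasible (no feasible solution exists)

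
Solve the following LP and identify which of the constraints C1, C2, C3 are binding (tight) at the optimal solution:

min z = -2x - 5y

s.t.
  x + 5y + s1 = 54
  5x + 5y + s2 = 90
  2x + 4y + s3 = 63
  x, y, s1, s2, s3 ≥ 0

At x = 9, y = 9, compute slack b - a·x for each constraint:
  C1: 54 − 54 = 0  (binding)
  C2: 90 − 90 = 0  (binding)
  C3: 63 − 54 = 9  (slack)

Optimal: x = 9, y = 9
Binding: C1, C2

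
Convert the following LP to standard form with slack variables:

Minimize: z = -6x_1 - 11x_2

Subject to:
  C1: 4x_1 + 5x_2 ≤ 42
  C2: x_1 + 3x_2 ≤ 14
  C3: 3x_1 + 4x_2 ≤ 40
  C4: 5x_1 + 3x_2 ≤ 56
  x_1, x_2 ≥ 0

min z = -6x_1 - 11x_2

s.t.
  4x_1 + 5x_2 + s1 = 42
  x_1 + 3x_2 + s2 = 14
  3x_1 + 4x_2 + s3 = 40
  5x_1 + 3x_2 + s4 = 56
  x_1, x_2, s1, s2, s3, s4 ≥ 0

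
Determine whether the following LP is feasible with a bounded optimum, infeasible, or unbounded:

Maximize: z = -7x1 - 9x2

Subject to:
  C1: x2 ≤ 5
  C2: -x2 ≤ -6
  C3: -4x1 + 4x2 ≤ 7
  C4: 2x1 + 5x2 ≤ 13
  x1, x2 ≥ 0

Infeasible (no feasible solution exists)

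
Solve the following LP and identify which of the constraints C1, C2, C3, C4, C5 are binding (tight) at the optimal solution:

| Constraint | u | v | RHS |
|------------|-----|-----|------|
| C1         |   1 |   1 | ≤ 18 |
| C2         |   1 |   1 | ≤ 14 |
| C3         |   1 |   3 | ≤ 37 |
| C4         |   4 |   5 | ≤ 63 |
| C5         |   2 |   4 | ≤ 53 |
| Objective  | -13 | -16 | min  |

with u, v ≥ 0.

At u = 7, v = 7, compute slack b - a·x for each constraint:
  C1: 18 − 14 = 4  (slack)
  C2: 14 − 14 = 0  (binding)
  C3: 37 − 28 = 9  (slack)
  C4: 63 − 63 = 0  (binding)
  C5: 53 − 42 = 11  (slack)

Optimal: u = 7, v = 7
Binding: C2, C4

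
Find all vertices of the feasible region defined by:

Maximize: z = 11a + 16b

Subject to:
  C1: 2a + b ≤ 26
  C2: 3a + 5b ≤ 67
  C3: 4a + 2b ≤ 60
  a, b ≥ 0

(0, 0), (13, 0), (9, 8), (0, 13.4)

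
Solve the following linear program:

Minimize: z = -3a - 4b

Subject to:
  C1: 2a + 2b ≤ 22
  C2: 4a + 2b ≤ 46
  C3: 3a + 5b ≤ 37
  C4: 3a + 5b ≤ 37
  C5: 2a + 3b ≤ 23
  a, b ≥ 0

Evaluate the objective at each vertex of the feasible region:
  z(0, 0) = 0
  z(11, 0) = -33
  z(10, 1) = -34  ←
  z(4, 5) = -32
  z(0, 7.4) = -29.6
The minimum is at a = 10, b = 1.

a = 10, b = 1, z = -34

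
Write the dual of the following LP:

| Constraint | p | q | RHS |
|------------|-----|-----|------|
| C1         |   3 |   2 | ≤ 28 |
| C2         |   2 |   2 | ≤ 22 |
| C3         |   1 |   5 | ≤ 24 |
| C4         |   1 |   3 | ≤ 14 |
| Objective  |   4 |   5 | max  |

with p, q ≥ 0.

Primal max cᵀx s.t. Ax ≤ b, x ≥ 0  →  Dual min bᵀy s.t. Aᵀy ≥ c, y ≥ 0.

Minimize: z = 28y1 + 22y2 + 24y3 + 14y4

Subject to:
  3y1 + 2y2 + y3 + y4 ≥ 4
  2y1 + 2y2 + 5y3 + 3y4 ≥ 5
  y1, y2, y3, y4 ≥ 0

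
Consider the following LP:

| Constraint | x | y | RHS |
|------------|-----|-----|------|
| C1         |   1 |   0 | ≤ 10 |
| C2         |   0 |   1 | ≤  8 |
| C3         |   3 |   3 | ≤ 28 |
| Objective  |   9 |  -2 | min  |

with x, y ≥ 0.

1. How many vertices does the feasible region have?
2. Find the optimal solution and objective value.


1. 4
2. x = 0, y = 8, z = -16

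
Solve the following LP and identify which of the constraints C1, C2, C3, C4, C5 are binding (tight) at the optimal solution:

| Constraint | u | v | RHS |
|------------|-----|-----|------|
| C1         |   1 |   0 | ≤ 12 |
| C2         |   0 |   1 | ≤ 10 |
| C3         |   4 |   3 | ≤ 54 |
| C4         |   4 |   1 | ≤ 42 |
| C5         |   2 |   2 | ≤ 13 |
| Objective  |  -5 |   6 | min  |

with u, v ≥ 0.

At u = 6.5, v = 0, compute slack b - a·x for each constraint:
  C1: 12 − 6.5 = 5.5  (slack)
  C2: 10 − 0 = 10  (slack)
  C3: 54 − 26 = 28  (slack)
  C4: 42 − 26 = 16  (slack)
  C5: 13 − 13 = 0  (binding)

Optimal: u = 6.5, v = 0
Binding: C5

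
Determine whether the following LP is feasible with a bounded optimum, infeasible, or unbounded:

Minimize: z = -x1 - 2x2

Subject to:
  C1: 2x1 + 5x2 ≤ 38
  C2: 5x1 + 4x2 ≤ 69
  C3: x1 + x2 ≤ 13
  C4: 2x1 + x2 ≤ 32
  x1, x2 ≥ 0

Feasible with a bounded optimal solution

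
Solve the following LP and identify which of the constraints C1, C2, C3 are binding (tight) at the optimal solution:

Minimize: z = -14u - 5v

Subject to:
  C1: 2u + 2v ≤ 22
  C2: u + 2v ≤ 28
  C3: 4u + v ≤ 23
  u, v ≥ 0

At u = 4, v = 7, compute slack b - a·x for each constraint:
  C1: 22 − 22 = 0  (binding)
  C2: 28 − 18 = 10  (slack)
  C3: 23 − 23 = 0  (binding)

Optimal: u = 4, v = 7
Binding: C1, C3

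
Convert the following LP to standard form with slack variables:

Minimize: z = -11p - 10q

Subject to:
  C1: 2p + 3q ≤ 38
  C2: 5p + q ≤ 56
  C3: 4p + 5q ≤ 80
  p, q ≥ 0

min z = -11p - 10q

s.t.
  2p + 3q + s1 = 38
  5p + q + s2 = 56
  4p + 5q + s3 = 80
  p, q, s1, s2, s3 ≥ 0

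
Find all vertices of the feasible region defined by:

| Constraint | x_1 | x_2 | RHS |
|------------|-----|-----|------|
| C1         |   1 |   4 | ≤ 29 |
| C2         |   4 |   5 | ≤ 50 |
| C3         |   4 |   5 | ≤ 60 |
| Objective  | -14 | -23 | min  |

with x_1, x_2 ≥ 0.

(0, 0), (12.5, 0), (5, 6), (0, 7.25)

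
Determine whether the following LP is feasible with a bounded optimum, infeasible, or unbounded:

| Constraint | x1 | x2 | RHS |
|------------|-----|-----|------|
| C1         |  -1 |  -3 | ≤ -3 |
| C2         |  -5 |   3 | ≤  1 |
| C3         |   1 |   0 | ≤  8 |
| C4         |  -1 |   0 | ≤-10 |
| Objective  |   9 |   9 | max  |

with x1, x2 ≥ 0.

Infeasible (no feasible solution exists)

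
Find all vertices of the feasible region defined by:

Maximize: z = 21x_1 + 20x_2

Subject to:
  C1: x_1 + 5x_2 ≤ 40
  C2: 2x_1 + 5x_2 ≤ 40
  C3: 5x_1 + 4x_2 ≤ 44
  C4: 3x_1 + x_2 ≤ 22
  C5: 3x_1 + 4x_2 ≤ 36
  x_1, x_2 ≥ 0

(0, 0), (7.333, 0), (6.286, 3.143), (4, 6), (2.857, 6.857), (0, 8)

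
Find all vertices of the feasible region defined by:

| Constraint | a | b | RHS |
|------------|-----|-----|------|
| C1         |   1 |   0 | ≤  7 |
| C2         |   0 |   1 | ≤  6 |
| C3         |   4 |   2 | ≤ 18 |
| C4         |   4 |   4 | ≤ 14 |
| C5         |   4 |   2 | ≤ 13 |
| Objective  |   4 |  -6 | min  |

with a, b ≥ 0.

(0, 0), (3.25, 0), (3, 0.5), (0, 3.5)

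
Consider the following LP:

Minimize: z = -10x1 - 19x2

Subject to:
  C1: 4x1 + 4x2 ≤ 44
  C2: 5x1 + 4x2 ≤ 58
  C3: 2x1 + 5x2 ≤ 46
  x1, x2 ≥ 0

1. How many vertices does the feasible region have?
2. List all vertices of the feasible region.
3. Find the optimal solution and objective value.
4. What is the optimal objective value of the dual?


1. 4
2. (0, 0), (11, 0), (3, 8), (0, 9.2)
3. x1 = 3, x2 = 8, z = -182
4. -182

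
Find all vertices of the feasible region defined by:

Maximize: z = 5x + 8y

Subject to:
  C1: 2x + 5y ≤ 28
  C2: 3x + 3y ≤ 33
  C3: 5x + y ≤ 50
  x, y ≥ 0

(0, 0), (10, 0), (9.75, 1.25), (9, 2), (0, 5.6)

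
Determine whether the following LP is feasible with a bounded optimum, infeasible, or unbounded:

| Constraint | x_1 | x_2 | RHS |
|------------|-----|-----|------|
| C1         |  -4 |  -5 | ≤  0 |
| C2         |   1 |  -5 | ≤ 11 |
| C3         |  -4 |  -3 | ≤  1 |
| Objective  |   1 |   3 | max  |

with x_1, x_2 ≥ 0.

Unbounded (objective can increase without bound)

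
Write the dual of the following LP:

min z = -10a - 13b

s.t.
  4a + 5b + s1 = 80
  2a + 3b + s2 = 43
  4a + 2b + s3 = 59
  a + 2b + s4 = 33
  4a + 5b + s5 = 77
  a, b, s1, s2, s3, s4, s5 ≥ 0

Primal min cᵀx s.t. Ax ≤ b, x ≥ 0  →  Dual max −bᵀy s.t. Aᵀy ≥ −c, y ≥ 0.

Maximize: z = -80y1 - 43y2 - 59y3 - 33y4 - 77y5

Subject to:
  4y1 + 2y2 + 4y3 + y4 + 4y5 ≥ 10
  5y1 + 3y2 + 2y3 + 2y4 + 5y5 ≥ 13
  y1, y2, y3, y4, y5 ≥ 0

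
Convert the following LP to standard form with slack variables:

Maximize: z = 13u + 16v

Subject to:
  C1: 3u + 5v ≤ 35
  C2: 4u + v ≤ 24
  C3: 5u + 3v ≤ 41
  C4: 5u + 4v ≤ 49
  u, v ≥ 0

max z = 13u + 16v

s.t.
  3u + 5v + s1 = 35
  4u + v + s2 = 24
  5u + 3v + s3 = 41
  5u + 4v + s4 = 49
  u, v, s1, s2, s3, s4 ≥ 0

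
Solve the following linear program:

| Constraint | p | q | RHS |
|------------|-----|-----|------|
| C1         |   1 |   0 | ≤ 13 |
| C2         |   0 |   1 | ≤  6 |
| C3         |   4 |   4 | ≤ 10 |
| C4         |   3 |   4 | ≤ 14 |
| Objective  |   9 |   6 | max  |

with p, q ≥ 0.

Evaluate the objective at each vertex of the feasible region:
  z(0, 0) = 0
  z(2.5, 0) = 22.5  ←
  z(0, 2.5) = 15
The maximum is at p = 2.5, q = 0.

p = 2.5, q = 0, z = 22.5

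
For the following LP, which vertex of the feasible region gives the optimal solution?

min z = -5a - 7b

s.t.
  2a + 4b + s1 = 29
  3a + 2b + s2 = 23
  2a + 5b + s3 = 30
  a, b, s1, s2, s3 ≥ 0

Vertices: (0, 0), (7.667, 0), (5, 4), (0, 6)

Evaluate the objective at each vertex of the feasible region:
  z(0, 0) = 0
  z(7.667, 0) = -38.33
  z(5, 4) = -53  ←
  z(0, 6) = -42
The minimum is at a = 5, b = 4.

(5, 4)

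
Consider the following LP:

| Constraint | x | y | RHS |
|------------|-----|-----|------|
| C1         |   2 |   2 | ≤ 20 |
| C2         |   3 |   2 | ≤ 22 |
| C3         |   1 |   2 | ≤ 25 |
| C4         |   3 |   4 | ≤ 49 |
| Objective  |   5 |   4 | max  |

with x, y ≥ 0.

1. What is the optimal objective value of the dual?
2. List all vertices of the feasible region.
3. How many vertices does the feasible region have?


1. 42
2. (0, 0), (7.333, 0), (2, 8), (0, 10)
3. 4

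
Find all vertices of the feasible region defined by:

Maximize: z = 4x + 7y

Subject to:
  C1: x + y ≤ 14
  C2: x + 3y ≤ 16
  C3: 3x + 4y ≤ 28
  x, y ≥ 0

(0, 0), (9.333, 0), (4, 4), (0, 5.333)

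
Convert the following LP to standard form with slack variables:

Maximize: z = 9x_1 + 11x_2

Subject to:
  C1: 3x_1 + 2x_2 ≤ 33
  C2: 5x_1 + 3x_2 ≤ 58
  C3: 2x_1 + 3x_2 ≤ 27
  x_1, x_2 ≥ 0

max z = 9x_1 + 11x_2

s.t.
  3x_1 + 2x_2 + s1 = 33
  5x_1 + 3x_2 + s2 = 58
  2x_1 + 3x_2 + s3 = 27
  x_1, x_2, s1, s2, s3 ≥ 0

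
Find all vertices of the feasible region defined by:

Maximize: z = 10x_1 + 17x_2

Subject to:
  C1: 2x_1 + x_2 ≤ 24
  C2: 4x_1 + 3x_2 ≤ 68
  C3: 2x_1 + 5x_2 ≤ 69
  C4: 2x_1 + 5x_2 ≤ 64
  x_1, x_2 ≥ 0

(0, 0), (12, 0), (7, 10), (0, 12.8)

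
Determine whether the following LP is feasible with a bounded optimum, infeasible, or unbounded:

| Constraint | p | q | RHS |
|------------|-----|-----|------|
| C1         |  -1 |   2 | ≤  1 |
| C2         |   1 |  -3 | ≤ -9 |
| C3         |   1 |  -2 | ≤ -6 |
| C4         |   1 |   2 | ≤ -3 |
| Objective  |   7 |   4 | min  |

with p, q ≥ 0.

Infeasible (no feasible solution exists)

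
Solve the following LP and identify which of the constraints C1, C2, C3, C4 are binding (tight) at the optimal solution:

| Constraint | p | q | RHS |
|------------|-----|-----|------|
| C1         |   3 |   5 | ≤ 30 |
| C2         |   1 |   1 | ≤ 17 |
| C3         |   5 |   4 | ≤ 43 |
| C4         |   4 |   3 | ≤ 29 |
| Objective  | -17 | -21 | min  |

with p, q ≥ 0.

At p = 5, q = 3, compute slack b - a·x for each constraint:
  C1: 30 − 30 = 0  (binding)
  C2: 17 − 8 = 9  (slack)
  C3: 43 − 37 = 6  (slack)
  C4: 29 − 29 = 0  (binding)

Optimal: p = 5, q = 3
Binding: C1, C4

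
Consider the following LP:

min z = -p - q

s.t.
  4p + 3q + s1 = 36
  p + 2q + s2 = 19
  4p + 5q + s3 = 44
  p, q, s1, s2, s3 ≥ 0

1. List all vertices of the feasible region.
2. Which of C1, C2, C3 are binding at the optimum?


1. (0, 0), (9, 0), (6, 4), (0, 8.8)
2. C1, C3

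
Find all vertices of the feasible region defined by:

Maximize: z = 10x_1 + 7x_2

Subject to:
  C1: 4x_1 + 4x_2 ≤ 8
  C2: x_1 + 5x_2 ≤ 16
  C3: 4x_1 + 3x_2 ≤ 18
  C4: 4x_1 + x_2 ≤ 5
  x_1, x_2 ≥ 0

(0, 0), (1.25, 0), (1, 1), (0, 2)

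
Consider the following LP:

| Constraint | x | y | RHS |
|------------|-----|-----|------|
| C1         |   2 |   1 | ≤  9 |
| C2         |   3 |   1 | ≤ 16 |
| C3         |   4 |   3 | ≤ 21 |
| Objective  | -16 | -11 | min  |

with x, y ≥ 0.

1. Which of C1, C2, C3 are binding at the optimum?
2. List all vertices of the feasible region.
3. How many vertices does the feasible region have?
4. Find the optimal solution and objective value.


1. C1, C3
2. (0, 0), (4.5, 0), (3, 3), (0, 7)
3. 4
4. x = 3, y = 3, z = -81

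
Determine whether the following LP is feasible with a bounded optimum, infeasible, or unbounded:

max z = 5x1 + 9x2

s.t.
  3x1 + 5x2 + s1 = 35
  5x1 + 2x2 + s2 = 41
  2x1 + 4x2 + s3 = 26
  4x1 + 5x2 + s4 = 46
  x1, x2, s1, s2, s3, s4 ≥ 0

Feasible with a bounded optimal solution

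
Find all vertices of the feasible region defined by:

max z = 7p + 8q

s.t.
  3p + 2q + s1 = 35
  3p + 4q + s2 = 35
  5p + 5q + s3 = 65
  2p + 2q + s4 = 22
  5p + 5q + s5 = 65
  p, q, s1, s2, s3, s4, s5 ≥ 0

(0, 0), (11, 0), (9, 2), (0, 8.75)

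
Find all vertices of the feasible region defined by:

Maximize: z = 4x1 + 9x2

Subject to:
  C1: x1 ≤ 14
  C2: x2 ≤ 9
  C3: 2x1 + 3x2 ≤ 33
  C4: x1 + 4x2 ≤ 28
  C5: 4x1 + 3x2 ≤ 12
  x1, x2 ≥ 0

(0, 0), (3, 0), (0, 4)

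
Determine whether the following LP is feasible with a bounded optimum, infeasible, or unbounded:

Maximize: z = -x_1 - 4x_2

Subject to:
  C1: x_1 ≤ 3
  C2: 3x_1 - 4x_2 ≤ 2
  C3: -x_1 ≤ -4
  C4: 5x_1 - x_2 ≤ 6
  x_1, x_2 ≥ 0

Infeasible (no feasible solution exists)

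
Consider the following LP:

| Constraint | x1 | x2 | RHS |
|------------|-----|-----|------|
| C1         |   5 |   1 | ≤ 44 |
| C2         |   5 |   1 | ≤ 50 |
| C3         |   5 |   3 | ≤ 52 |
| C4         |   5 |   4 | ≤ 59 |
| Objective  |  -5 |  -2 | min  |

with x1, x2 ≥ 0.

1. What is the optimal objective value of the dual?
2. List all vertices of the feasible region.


1. -48
2. (0, 0), (8.8, 0), (8, 4), (6.2, 7), (0, 14.75)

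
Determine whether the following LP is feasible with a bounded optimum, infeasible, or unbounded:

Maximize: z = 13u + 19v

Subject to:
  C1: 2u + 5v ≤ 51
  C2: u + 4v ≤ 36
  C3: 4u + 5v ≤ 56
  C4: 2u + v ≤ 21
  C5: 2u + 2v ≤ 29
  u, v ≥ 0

Feasible with a bounded optimal solution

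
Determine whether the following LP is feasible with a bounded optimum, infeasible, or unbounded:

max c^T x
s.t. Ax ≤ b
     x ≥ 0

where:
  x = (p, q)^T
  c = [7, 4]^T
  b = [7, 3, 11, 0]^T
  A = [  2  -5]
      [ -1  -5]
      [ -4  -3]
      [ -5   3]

Unbounded (objective can increase without bound)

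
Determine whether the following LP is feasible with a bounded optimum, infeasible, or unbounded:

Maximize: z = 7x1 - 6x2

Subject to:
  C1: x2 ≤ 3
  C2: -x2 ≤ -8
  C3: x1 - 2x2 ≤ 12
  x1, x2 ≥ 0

Infeasible (no feasible solution exists)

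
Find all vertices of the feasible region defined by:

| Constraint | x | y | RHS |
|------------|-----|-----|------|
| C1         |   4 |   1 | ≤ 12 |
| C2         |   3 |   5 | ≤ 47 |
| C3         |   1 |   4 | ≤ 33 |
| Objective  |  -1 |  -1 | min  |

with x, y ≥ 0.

(0, 0), (3, 0), (1, 8), (0, 8.25)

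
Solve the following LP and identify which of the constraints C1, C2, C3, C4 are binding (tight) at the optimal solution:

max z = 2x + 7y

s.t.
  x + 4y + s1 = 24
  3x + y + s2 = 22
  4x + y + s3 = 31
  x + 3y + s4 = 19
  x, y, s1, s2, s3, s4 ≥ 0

At x = 4, y = 5, compute slack b - a·x for each constraint:
  C1: 24 − 24 = 0  (binding)
  C2: 22 − 17 = 5  (slack)
  C3: 31 − 21 = 10  (slack)
  C4: 19 − 19 = 0  (binding)

Optimal: x = 4, y = 5
Binding: C1, C4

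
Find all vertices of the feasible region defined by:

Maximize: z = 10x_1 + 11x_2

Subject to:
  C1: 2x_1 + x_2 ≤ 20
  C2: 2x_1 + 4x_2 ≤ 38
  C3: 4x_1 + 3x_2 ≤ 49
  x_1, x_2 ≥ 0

(0, 0), (10, 0), (7, 6), (0, 9.5)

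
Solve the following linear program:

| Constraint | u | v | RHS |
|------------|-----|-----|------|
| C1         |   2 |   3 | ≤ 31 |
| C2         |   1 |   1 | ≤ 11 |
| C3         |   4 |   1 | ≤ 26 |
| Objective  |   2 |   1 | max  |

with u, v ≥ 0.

Evaluate the objective at each vertex of the feasible region:
  z(0, 0) = 0
  z(6.5, 0) = 13
  z(5, 6) = 16  ←
  z(2, 9) = 13
  z(0, 10.33) = 10.33
The maximum is at u = 5, v = 6.

u = 5, v = 6, z = 16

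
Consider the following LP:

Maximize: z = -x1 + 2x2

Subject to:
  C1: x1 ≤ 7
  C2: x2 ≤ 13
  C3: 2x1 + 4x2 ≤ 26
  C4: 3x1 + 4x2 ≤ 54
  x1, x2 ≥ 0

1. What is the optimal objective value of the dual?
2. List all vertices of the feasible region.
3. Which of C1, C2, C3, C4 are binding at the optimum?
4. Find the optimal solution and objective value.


1. 13
2. (0, 0), (7, 0), (7, 3), (0, 6.5)
3. C3
4. x1 = 0, x2 = 6.5, z = 13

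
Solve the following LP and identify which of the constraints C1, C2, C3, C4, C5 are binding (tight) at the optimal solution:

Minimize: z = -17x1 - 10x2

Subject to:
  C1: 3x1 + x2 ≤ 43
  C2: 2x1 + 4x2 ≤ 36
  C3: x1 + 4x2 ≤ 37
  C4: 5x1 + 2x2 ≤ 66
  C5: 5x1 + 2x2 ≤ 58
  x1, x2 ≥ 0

At x1 = 10, x2 = 4, compute slack b - a·x for each constraint:
  C1: 43 − 34 = 9  (slack)
  C2: 36 − 36 = 0  (binding)
  C3: 37 − 26 = 11  (slack)
  C4: 66 − 58 = 8  (slack)
  C5: 58 − 58 = 0  (binding)

Optimal: x1 = 10, x2 = 4
Binding: C2, C5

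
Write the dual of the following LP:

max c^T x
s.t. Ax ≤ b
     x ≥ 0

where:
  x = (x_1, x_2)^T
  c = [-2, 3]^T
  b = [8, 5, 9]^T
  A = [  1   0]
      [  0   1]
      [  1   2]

Primal max cᵀx s.t. Ax ≤ b, x ≥ 0  →  Dual min bᵀy s.t. Aᵀy ≥ c, y ≥ 0.

Minimize: z = 8y1 + 5y2 + 9y3

Subject to:
  y1 + y3 ≥ -2
  y2 + 2y3 ≥ 3
  y1, y2, y3 ≥ 0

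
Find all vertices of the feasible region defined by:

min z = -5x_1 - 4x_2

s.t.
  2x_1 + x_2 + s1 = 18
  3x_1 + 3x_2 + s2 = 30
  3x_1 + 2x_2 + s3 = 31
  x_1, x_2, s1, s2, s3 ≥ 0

(0, 0), (9, 0), (8, 2), (0, 10)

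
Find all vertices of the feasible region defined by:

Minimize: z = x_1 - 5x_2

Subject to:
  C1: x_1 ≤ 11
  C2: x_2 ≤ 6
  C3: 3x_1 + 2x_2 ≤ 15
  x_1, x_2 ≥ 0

(0, 0), (5, 0), (1, 6), (0, 6)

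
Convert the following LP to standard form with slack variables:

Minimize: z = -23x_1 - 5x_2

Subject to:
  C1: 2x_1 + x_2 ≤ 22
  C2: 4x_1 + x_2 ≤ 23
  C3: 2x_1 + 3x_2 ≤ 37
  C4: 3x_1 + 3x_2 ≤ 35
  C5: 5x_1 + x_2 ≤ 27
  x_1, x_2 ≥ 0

min z = -23x_1 - 5x_2

s.t.
  2x_1 + x_2 + s1 = 22
  4x_1 + x_2 + s2 = 23
  2x_1 + 3x_2 + s3 = 37
  3x_1 + 3x_2 + s4 = 35
  5x_1 + x_2 + s5 = 27
  x_1, x_2, s1, s2, s3, s4, s5 ≥ 0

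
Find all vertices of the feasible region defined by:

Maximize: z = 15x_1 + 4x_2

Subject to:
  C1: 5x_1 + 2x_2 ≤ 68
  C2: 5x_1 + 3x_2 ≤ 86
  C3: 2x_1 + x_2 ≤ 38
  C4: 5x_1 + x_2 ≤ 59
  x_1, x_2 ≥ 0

(0, 0), (11.8, 0), (10, 9), (6.4, 18), (0, 28.67)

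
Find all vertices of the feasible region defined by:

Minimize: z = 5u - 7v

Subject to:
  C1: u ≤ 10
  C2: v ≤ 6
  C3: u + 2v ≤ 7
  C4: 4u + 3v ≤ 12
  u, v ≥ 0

(0, 0), (3, 0), (0.6, 3.2), (0, 3.5)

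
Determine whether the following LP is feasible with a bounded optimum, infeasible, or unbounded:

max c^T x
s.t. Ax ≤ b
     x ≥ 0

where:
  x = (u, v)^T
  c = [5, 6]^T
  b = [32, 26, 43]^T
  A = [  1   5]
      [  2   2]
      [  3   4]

Feasible with a bounded optimal solution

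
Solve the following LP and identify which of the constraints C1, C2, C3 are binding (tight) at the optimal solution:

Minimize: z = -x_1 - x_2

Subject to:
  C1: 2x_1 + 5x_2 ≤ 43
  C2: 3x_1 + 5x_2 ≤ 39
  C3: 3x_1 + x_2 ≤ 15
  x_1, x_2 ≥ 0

At x_1 = 3, x_2 = 6, compute slack b - a·x for each constraint:
  C1: 43 − 36 = 7  (slack)
  C2: 39 − 39 = 0  (binding)
  C3: 15 − 15 = 0  (binding)

Optimal: x_1 = 3, x_2 = 6
Binding: C2, C3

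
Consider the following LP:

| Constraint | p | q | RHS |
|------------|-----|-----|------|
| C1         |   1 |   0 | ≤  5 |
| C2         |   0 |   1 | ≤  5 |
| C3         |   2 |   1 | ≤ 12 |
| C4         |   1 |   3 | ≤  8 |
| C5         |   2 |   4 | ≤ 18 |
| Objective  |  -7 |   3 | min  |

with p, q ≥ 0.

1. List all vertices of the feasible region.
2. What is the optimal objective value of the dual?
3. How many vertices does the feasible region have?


1. (0, 0), (5, 0), (5, 1), (0, 2.667)
2. -35
3. 4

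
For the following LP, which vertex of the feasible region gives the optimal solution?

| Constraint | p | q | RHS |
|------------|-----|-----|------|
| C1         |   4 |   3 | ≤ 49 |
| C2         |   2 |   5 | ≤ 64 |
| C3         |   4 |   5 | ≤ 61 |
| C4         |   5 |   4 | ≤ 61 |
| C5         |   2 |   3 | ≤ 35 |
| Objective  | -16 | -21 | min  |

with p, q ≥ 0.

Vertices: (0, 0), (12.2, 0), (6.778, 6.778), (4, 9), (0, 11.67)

Evaluate the objective at each vertex of the feasible region:
  z(0, 0) = 0
  z(12.2, 0) = -195.2
  z(6.778, 6.778) = -250.8
  z(4, 9) = -253  ←
  z(0, 11.67) = -245
The minimum is at p = 4, q = 9.

(4, 9)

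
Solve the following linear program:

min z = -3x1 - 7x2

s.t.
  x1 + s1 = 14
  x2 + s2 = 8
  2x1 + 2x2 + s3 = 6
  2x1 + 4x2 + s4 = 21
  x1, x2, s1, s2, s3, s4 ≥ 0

Evaluate the objective at each vertex of the feasible region:
  z(0, 0) = 0
  z(3, 0) = -9
  z(0, 3) = -21  ←
The minimum is at x1 = 0, x2 = 3.

x1 = 0, x2 = 3, z = -21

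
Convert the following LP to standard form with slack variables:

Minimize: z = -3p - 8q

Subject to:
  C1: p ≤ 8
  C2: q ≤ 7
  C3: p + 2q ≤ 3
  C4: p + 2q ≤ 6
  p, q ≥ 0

min z = -3p - 8q

s.t.
  p + s1 = 8
  q + s2 = 7
  p + 2q + s3 = 3
  p + 2q + s4 = 6
  p, q, s1, s2, s3, s4 ≥ 0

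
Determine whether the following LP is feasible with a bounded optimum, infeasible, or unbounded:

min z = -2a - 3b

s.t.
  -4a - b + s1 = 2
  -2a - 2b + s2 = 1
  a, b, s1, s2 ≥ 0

Unbounded (objective can decrease without bound)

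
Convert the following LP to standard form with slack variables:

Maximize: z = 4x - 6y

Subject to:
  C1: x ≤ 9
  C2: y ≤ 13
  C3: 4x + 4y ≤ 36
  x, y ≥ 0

max z = 4x - 6y

s.t.
  x + s1 = 9
  y + s2 = 13
  4x + 4y + s3 = 36
  x, y, s1, s2, s3 ≥ 0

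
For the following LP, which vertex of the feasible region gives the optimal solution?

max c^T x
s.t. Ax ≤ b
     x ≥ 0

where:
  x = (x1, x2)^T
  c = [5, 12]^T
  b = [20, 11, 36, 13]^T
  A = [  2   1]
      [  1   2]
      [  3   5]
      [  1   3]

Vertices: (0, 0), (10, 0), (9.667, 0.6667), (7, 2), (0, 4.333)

Evaluate the objective at each vertex of the feasible region:
  z(0, 0) = 0
  z(10, 0) = 50
  z(9.667, 0.6667) = 56.33
  z(7, 2) = 59  ←
  z(0, 4.333) = 52
The maximum is at x1 = 7, x2 = 2.

(7, 2)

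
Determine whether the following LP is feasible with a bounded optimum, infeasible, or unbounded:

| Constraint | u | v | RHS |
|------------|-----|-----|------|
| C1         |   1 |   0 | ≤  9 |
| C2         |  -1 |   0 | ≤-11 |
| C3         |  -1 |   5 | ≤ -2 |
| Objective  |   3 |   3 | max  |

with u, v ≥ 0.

Infeasible (no feasible solution exists)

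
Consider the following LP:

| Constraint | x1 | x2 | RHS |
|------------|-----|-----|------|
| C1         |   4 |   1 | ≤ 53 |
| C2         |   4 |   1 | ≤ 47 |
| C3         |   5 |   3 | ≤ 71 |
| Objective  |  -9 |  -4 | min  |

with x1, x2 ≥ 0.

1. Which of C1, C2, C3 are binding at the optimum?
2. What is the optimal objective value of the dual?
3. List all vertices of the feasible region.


1. C2, C3
2. -118
3. (0, 0), (11.75, 0), (10, 7), (0, 23.67)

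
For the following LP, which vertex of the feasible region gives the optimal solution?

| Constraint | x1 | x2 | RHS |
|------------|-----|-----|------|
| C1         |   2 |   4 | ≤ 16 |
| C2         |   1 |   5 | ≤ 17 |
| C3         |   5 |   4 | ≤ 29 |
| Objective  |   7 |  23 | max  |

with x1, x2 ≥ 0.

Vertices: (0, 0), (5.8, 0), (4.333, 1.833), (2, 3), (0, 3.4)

Evaluate the objective at each vertex of the feasible region:
  z(0, 0) = 0
  z(5.8, 0) = 40.6
  z(4.333, 1.833) = 72.5
  z(2, 3) = 83  ←
  z(0, 3.4) = 78.2
The maximum is at x1 = 2, x2 = 3.

(2, 3)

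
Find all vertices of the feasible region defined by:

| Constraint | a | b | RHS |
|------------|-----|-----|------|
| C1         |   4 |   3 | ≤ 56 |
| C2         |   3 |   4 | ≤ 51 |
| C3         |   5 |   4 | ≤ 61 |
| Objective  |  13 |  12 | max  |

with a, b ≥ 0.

(0, 0), (12.2, 0), (5, 9), (0, 12.75)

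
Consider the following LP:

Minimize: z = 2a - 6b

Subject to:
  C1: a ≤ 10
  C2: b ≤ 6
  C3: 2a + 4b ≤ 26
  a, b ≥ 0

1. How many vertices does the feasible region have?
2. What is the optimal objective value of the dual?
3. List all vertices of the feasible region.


1. 5
2. -36
3. (0, 0), (10, 0), (10, 1.5), (1, 6), (0, 6)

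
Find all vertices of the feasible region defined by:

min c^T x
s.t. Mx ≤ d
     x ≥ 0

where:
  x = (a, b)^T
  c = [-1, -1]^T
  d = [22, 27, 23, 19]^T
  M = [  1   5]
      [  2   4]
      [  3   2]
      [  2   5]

(0, 0), (7.667, 0), (7, 1), (0, 3.8)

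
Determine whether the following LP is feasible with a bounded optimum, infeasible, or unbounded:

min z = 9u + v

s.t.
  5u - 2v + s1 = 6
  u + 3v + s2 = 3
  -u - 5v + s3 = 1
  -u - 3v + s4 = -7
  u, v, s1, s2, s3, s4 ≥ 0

Infeasible (no feasible solution exists)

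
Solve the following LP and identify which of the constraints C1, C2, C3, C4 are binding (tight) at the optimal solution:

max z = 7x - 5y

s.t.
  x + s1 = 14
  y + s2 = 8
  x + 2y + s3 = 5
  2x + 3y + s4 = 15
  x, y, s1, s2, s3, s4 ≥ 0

At x = 5, y = 0, compute slack b - a·x for each constraint:
  C1: 14 − 5 = 9  (slack)
  C2: 8 − 0 = 8  (slack)
  C3: 5 − 5 = 0  (binding)
  C4: 15 − 10 = 5  (slack)

Optimal: x = 5, y = 0
Binding: C3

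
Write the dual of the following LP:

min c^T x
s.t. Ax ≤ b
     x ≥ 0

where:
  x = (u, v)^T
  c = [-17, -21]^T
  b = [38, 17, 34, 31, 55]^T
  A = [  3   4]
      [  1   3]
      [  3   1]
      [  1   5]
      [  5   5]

Primal min cᵀx s.t. Ax ≤ b, x ≥ 0  →  Dual max −bᵀy s.t. Aᵀy ≥ −c, y ≥ 0.

Maximize: z = -38y1 - 17y2 - 34y3 - 31y4 - 55y5

Subject to:
  3y1 + y2 + 3y3 + y4 + 5y5 ≥ 17
  4y1 + 3y2 + y3 + 5y4 + 5y5 ≥ 21
  y1, y2, y3, y4, y5 ≥ 0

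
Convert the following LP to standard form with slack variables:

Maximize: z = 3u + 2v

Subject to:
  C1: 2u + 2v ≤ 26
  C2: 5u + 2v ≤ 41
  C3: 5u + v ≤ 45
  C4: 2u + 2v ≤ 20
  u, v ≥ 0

max z = 3u + 2v

s.t.
  2u + 2v + s1 = 26
  5u + 2v + s2 = 41
  5u + v + s3 = 45
  2u + 2v + s4 = 20
  u, v, s1, s2, s3, s4 ≥ 0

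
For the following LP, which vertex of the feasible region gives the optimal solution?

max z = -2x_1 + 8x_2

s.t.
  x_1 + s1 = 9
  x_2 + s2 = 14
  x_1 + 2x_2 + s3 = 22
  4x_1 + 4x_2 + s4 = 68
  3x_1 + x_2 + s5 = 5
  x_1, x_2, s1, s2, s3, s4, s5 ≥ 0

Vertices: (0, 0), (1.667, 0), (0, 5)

Evaluate the objective at each vertex of the feasible region:
  z(0, 0) = 0
  z(1.667, 0) = -3.333
  z(0, 5) = 40  ←
The maximum is at x_1 = 0, x_2 = 5.

(0, 5)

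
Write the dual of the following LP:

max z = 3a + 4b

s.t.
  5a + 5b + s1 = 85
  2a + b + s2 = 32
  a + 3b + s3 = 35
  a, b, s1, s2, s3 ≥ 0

Primal max cᵀx s.t. Ax ≤ b, x ≥ 0  →  Dual min bᵀy s.t. Aᵀy ≥ c, y ≥ 0.

Minimize: z = 85y1 + 32y2 + 35y3

Subject to:
  5y1 + 2y2 + y3 ≥ 3
  5y1 + y2 + 3y3 ≥ 4
  y1, y2, y3 ≥ 0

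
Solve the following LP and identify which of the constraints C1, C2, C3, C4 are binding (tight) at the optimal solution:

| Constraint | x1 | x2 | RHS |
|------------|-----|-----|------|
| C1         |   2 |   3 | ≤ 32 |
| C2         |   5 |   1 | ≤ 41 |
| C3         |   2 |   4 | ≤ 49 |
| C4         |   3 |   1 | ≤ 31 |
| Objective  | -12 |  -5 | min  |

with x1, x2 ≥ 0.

At x1 = 7, x2 = 6, compute slack b - a·x for each constraint:
  C1: 32 − 32 = 0  (binding)
  C2: 41 − 41 = 0  (binding)
  C3: 49 − 38 = 11  (slack)
  C4: 31 − 27 = 4  (slack)

Optimal: x1 = 7, x2 = 6
Binding: C1, C2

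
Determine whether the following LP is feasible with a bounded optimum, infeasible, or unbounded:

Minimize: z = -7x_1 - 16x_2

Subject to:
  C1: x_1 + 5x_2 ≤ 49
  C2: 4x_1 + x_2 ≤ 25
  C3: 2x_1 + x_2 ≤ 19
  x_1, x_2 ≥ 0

Feasible with a bounded optimal solution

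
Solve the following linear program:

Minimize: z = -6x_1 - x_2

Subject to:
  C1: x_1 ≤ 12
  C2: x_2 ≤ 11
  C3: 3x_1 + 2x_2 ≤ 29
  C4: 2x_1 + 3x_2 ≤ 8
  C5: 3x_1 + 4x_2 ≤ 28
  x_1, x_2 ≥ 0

Evaluate the objective at each vertex of the feasible region:
  z(0, 0) = 0
  z(4, 0) = -24  ←
  z(0, 2.667) = -2.667
The minimum is at x_1 = 4, x_2 = 0.

x_1 = 4, x_2 = 0, z = -24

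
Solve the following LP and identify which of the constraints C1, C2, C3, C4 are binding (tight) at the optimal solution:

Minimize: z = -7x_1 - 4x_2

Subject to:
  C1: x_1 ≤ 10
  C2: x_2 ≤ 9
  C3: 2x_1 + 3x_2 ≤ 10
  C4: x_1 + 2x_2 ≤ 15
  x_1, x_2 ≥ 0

At x_1 = 5, x_2 = 0, compute slack b - a·x for each constraint:
  C1: 10 − 5 = 5  (slack)
  C2: 9 − 0 = 9  (slack)
  C3: 10 − 10 = 0  (binding)
  C4: 15 − 5 = 10  (slack)

Optimal: x_1 = 5, x_2 = 0
Binding: C3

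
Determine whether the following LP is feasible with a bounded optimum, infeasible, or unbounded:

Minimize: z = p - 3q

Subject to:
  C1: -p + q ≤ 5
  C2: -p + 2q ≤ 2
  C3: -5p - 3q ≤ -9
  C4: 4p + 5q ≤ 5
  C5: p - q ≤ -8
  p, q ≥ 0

Infeasible (no feasible solution exists)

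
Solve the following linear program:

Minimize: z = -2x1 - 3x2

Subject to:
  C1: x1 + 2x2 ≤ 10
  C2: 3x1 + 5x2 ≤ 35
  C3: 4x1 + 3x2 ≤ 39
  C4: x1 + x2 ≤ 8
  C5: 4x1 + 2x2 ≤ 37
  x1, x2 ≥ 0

Evaluate the objective at each vertex of the feasible region:
  z(0, 0) = 0
  z(8, 0) = -16
  z(6, 2) = -18  ←
  z(0, 5) = -15
The minimum is at x1 = 6, x2 = 2.

x1 = 6, x2 = 2, z = -18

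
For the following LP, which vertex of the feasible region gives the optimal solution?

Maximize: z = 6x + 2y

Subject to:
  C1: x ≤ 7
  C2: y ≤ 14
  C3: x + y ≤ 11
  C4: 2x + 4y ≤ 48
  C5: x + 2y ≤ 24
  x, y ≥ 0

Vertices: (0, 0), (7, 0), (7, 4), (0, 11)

Evaluate the objective at each vertex of the feasible region:
  z(0, 0) = 0
  z(7, 0) = 42
  z(7, 4) = 50  ←
  z(0, 11) = 22
The maximum is at x = 7, y = 4.

(7, 4)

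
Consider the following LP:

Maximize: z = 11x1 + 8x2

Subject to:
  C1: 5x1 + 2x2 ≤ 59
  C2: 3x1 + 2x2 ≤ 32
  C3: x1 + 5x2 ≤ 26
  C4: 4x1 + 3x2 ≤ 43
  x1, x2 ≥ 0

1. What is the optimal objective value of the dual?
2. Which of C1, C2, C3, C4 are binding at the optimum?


1. 118
2. C2, C4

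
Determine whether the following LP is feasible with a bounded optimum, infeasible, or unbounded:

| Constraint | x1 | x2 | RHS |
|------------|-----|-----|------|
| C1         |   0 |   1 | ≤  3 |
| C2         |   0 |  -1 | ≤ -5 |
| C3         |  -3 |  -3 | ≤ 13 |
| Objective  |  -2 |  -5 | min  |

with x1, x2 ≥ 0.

Infeasible (no feasible solution exists)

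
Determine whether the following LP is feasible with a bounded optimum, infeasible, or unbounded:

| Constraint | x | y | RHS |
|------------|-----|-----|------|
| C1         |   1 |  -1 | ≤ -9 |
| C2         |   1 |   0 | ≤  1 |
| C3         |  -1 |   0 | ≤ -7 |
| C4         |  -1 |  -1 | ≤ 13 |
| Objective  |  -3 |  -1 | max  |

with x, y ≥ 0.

Infeasible (no feasible solution exists)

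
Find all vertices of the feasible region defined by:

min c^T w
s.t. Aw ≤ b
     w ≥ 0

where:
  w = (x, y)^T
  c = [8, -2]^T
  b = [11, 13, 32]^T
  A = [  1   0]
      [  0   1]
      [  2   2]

(0, 0), (11, 0), (11, 5), (3, 13), (0, 13)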